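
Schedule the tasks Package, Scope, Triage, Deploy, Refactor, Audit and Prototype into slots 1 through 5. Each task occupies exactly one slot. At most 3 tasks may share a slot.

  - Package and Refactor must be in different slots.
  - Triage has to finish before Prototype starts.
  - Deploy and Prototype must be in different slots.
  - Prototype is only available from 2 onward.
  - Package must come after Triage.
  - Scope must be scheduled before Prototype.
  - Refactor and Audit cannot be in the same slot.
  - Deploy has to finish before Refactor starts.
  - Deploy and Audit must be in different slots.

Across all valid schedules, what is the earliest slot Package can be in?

Precedence pushes Package to at least 2.
Package at 2 is achievable: Triage -> 1, Prototype -> 2, Deploy -> 1, Scope -> 1, Audit -> 2, Package -> 2, Refactor -> 3.

2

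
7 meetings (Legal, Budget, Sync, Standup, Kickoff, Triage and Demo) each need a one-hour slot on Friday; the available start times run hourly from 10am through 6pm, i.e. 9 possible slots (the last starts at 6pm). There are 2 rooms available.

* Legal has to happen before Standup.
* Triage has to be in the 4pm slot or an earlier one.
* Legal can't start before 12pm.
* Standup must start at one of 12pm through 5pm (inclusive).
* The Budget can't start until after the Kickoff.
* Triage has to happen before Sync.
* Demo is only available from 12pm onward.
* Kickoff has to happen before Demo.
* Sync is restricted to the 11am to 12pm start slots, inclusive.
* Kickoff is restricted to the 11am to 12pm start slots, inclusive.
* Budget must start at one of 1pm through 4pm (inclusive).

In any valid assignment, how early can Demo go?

Demo is available from 12pm.
Demo at 12pm is achievable: Budget=1pm, Standup=1pm, Legal=12pm, Triage=10am, Demo=12pm, Sync=11am, Kickoff=11am.

12pm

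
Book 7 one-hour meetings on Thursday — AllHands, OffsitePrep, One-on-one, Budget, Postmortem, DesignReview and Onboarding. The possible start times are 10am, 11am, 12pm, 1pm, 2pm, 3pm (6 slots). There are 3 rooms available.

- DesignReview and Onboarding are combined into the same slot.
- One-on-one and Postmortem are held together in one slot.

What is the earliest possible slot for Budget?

Budget at 10am is achievable: DesignReview=12pm, Budget=10am, One-on-one=11am, Postmortem=11am, AllHands=10am, OffsitePrep=10am, Onboarding=12pm.

10am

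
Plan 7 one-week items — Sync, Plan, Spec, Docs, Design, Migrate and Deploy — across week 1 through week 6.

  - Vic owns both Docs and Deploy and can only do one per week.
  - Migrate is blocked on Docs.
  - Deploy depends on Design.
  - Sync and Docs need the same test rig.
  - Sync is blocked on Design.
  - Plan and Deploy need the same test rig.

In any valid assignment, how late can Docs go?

week 5

Downstream work caps Docs at week 5.
Docs at week 5 is achievable: Docs -> week 5, Spec -> week 1, Design -> week 1, Migrate -> week 6, Sync -> week 2, Deploy -> week 2, Plan -> week 1.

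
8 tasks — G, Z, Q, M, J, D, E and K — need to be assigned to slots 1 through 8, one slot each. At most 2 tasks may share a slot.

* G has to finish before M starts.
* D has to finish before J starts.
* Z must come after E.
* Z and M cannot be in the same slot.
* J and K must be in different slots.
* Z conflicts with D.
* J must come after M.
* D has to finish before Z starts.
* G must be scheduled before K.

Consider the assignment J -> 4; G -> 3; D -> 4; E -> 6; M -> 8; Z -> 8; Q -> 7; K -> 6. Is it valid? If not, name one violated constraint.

No — it violates: J must come after M

At most 2 tasks may share a slot — holds.
G has to finish before M starts — holds.
Z and M cannot be in the same slot — violated.
D has to finish before J starts — violated.
J and K must be in different slots — holds.
D has to finish before Z starts — holds.
J must come after M — violated.
Z conflicts with D — holds.
Z must come after E — holds.
G must be scheduled before K — holds.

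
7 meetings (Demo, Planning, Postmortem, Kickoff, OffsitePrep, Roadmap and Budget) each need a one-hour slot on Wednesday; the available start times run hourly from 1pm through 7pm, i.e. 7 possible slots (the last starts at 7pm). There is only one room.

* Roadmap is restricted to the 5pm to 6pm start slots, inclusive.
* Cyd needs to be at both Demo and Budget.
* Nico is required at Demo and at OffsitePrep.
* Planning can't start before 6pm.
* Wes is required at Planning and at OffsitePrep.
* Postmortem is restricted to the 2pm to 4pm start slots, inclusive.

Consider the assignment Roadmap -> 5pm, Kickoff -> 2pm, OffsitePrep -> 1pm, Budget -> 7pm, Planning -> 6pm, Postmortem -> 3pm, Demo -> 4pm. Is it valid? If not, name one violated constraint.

Yes

Postmortem is restricted to the 2pm to 4pm start slots, inclusive — holds.
Roadmap is restricted to the 5pm to 6pm start slots, inclusive — holds.
Wes is required at Planning and at OffsitePrep — holds.
There is only one room — holds.
Nico is required at Demo and at OffsitePrep — holds.
Planning can't start before 6pm — holds.
Cyd needs to be at both Demo and Budget — holds.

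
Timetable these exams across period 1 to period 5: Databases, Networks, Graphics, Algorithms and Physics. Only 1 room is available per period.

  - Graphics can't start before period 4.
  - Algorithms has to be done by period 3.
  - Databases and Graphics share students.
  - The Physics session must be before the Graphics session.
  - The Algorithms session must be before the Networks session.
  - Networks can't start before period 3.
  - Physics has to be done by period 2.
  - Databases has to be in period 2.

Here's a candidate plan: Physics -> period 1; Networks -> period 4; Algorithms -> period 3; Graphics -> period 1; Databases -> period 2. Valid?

No. Graphics can't start before period 4 is not satisfied.

Physics has to be done by period 2 — holds.
Databases and Graphics share students — holds.
The Algorithms session must be before the Networks session — holds.
Databases has to be in period 2 — holds.
Networks can't start before period 3 — holds.
Graphics can't start before period 4 — violated.
Only 1 room is available per period — violated.
Algorithms has to be done by period 3 — holds.
The Physics session must be before the Graphics session — violated.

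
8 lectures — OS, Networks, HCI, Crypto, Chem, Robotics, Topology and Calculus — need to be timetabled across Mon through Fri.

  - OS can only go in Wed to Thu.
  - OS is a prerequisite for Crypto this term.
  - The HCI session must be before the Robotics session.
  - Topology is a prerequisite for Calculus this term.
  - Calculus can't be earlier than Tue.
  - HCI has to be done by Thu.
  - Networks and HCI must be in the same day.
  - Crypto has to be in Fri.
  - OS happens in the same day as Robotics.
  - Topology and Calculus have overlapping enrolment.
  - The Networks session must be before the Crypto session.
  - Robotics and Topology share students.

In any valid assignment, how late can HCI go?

Wed

HCI's own window allows nothing later than Thu; downstream work caps HCI at Wed.
HCI at Wed is achievable: Crypto in Fri; Chem in Mon; Topology in Mon; OS in Thu; Robotics in Thu; Networks in Wed; Calculus in Tue; HCI in Wed.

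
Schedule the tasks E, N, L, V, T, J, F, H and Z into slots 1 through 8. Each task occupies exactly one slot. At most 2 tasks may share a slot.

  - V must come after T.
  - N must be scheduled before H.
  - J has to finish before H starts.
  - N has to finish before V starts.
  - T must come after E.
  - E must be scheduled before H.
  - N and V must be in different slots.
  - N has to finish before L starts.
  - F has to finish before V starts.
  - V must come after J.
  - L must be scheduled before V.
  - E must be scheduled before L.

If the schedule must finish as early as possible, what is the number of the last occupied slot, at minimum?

The precedence chain requires at least 3 distinct slots.
With at most 2 per slot and 9 tasks, at least 5 slots are needed.
5 works (last occupied slot: 5): for example L -> 2; V -> 4; Z -> 5; T -> 2; F -> 3; J -> 3; N -> 1; E -> 1; H -> 4.

slot 5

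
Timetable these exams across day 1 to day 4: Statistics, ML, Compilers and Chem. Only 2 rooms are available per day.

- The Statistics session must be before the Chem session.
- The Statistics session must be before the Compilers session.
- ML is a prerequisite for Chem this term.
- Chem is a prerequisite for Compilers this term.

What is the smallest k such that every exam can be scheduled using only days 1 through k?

The precedence chain requires at least 3 distinct days.
With at most 2 per day and 4 exams, at least 2 days are needed.
3 works (last occupied day: day 3): for example Statistics -> day 1, ML -> day 1, Chem -> day 2, Compilers -> day 3.

3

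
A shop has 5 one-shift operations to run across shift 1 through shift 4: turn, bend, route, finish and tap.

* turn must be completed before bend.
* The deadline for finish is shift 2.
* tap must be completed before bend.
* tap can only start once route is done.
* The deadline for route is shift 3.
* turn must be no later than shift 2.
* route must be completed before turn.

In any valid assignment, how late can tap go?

shift 3

Precedence pushes tap to at least shift 2; downstream work caps tap at shift 3.
tap at shift 3 is achievable: turn -> shift 2, tap -> shift 3, bend -> shift 4, route -> shift 1, finish -> shift 1.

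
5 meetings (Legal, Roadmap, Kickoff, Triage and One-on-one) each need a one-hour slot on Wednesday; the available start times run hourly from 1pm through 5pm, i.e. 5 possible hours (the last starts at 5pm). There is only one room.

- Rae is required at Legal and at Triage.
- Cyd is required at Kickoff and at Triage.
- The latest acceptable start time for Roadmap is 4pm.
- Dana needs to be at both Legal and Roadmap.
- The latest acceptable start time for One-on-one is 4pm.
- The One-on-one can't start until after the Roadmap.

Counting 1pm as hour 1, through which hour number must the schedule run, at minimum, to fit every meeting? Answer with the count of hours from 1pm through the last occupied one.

5

The precedence chain requires at least 2 distinct hours.
With at most 1 per hour and 5 meetings, at least 5 hours are needed.
5 works (last occupied hour: 5pm): for example Triage in 5pm; One-on-one in 2pm; Kickoff in 4pm; Roadmap in 1pm; Legal in 3pm.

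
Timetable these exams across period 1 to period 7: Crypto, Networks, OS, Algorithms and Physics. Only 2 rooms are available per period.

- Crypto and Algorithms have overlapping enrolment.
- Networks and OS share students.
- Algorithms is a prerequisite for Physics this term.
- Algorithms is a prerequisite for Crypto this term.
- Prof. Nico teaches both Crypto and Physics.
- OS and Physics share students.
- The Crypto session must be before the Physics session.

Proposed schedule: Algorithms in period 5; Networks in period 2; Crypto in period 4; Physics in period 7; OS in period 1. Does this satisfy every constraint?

OS and Physics share students — holds.
Only 2 rooms are available per period — holds.
Networks and OS share students — holds.
Prof. Nico teaches both Crypto and Physics — holds.
The Crypto session must be before the Physics session — holds.
Algorithms is a prerequisite for Physics this term — holds.
Algorithms is a prerequisite for Crypto this term — violated.
Crypto and Algorithms have overlapping enrolment — holds.

No. Algorithms is a prerequisite for Crypto this term is not satisfied.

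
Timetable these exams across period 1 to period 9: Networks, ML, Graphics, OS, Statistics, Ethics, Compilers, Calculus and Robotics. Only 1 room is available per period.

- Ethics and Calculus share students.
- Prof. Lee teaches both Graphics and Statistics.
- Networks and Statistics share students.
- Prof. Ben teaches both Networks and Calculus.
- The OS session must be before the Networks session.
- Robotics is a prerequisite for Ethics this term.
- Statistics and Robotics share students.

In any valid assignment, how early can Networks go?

period 2

Precedence pushes Networks to at least period 2.
Networks at period 2 is achievable: Calculus=period 9; Compilers=period 8; OS=period 1; Networks=period 2; ML=period 5; Robotics=period 3; Graphics=period 6; Statistics=period 7; Ethics=period 4.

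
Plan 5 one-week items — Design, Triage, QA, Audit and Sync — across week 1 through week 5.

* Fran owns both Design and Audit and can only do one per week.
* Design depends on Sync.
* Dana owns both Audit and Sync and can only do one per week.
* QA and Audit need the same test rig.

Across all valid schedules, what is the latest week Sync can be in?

week 4

Downstream work caps Sync at week 4.
Sync at week 4 is achievable: QA in week 1, Design in week 5, Triage in week 1, Audit in week 2, Sync in week 4.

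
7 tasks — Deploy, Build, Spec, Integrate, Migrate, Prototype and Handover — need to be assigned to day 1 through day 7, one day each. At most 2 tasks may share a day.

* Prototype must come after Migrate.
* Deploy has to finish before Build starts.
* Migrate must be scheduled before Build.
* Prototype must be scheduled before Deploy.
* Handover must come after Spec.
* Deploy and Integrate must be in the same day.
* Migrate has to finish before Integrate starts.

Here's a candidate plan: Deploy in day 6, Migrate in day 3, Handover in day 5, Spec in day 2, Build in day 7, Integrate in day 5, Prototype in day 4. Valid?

No. Deploy and Integrate must be in the same day is not satisfied.

Deploy and Integrate must be in the same day — violated.
Migrate has to finish before Integrate starts — holds.
Prototype must be scheduled before Deploy — holds.
At most 2 tasks may share a day — holds.
Migrate must be scheduled before Build — holds.
Prototype must come after Migrate — holds.
Handover must come after Spec — holds.
Deploy has to finish before Build starts — holds.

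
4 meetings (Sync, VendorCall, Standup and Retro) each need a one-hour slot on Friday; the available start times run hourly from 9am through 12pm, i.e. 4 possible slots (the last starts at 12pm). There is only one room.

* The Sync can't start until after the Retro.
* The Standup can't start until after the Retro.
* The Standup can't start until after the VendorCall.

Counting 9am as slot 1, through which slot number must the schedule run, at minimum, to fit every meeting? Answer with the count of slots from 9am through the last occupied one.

The precedence chain requires at least 2 distinct slots.
With at most 1 per slot and 4 meetings, at least 4 slots are needed.
4 works (last occupied slot: 12pm): for example Sync in 12pm; Retro in 9am; Standup in 11am; VendorCall in 10am.

4 slots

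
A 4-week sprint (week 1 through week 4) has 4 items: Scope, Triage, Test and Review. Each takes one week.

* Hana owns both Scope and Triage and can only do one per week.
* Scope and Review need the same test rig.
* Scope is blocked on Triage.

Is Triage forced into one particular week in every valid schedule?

Triage can be week 1 (e.g. Test in week 1, Review in week 1, Triage in week 1, Scope in week 2) or week 2 (e.g. Triage -> week 2, Test -> week 1, Scope -> week 3, Review -> week 1).

No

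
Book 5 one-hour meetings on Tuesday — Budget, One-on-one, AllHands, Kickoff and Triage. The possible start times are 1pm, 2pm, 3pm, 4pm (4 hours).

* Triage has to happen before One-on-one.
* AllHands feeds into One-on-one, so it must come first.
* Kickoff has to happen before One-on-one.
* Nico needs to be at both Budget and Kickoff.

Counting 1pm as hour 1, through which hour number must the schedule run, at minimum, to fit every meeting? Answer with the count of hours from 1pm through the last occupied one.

2

The precedence chain requires at least 2 distinct hours.
2 works (last occupied hour: 2pm): for example Kickoff in 1pm; Budget in 2pm; One-on-one in 2pm; Triage in 1pm; AllHands in 1pm.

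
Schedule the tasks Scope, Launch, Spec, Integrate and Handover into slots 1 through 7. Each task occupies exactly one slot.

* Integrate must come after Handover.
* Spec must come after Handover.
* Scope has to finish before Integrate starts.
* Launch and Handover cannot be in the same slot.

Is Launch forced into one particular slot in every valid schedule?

No

Launch can be 1 (e.g. Launch -> 1; Scope -> 1; Handover -> 2; Integrate -> 3; Spec -> 3) or 2 (e.g. Launch in 2; Scope in 1; Spec in 2; Handover in 1; Integrate in 2).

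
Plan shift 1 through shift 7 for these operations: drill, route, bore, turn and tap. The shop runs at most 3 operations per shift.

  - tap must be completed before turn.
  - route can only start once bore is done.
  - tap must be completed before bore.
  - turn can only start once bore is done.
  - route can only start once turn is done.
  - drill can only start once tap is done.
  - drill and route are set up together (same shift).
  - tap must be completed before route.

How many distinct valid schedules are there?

35

Splitting on drill: it can be shift 4 (1), shift 5 (4), shift 6 (10), shift 7 (20). Listing each branch's schedules as (route, bore, turn, tap) by shift number:
drill=shift 4: (4,2,3,1) — 1.
drill=shift 5: (5,2,3,1) (5,2,4,1) (5,3,4,1) (5,3,4,2) — 4.
drill=shift 6: (6,2,3,1) (6,2,4,1) (6,2,5,1) (6,3,4,1) (6,3,4,2) (6,3,5,1) (6,3,5,2) (6,4,5,1) (6,4,5,2) (6,4,5,3) — 10.
drill=shift 7: (7,2,3,1) (7,2,4,1) (7,2,5,1) (7,2,6,1) (7,3,4,1) (7,3,4,2) (7,3,5,1) (7,3,5,2) (7,3,6,1) (7,3,6,2) (7,4,5,1) (7,4,5,2) (7,4,5,3) (7,4,6,1) (7,4,6,2) (7,4,6,3) (7,5,6,1) (7,5,6,2) (7,5,6,3) (7,5,6,4) — 20.
Summing: 1 + 4 + 10 + 20 = 35.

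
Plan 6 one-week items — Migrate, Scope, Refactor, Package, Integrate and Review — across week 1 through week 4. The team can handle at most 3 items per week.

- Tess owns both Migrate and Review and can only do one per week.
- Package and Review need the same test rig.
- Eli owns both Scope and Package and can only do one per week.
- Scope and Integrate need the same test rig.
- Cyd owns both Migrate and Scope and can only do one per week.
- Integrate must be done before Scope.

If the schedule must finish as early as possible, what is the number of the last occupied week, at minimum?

The precedence chain requires at least 2 distinct weeks.
With at most 3 per week and 6 tasks, at least 2 weeks are needed.
2 works (last occupied week: week 2): for example Refactor=week 2; Review=week 2; Scope=week 2; Package=week 1; Migrate=week 1; Integrate=week 1.

week 2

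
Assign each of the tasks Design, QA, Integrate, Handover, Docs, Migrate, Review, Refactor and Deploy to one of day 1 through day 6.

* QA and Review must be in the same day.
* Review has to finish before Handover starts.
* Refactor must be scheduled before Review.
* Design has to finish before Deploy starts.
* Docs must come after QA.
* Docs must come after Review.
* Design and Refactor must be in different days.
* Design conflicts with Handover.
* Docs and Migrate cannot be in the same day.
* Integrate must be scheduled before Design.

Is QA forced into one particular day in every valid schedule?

QA can be day 2 (e.g. Design=day 2, Handover=day 3, Review=day 2, QA=day 2, Deploy=day 3, Migrate=day 1, Docs=day 3, Refactor=day 1, Integrate=day 1) or day 3 (e.g. QA in day 3; Docs in day 4; Design in day 2; Review in day 3; Deploy in day 3; Refactor in day 1; Handover in day 4; Integrate in day 1; Migrate in day 1).

No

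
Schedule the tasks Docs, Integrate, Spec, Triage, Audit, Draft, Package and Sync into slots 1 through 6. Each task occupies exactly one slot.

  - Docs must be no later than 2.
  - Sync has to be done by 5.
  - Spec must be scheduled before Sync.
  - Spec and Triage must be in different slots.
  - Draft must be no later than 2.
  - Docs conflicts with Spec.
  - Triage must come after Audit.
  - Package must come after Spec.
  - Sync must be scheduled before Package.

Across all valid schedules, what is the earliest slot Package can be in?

Precedence pushes Package to at least 3.
Package at 3 is achievable: Draft -> 1; Spec -> 1; Triage -> 2; Package -> 3; Audit -> 1; Integrate -> 1; Sync -> 2; Docs -> 2.

3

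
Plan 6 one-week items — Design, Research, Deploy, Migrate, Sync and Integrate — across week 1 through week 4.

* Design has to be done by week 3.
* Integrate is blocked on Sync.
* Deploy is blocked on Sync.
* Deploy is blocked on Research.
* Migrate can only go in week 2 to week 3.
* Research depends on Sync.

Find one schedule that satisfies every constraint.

Migrate -> week 2, Sync -> week 1, Research -> week 2, Deploy -> week 3, Design -> week 1, Integrate -> week 2

Checking: Sync(week 1) before Deploy(week 3); Sync(week 1) before Integrate(week 2); Research(week 2) before Deploy(week 3); Sync(week 1) before Research(week 2); Migrate=week 2 in [week 2,week 3]; Design=week 1 in [week 1,week 3].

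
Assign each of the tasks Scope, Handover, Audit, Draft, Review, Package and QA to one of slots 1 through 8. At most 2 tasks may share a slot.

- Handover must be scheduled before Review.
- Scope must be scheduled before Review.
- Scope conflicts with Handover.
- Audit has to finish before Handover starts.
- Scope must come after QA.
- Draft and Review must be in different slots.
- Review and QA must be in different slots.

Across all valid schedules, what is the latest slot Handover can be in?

Precedence pushes Handover to at least 2; downstream work caps Handover at 7.
Handover at 7 is achievable: Scope in 2; Draft in 2; Review in 8; QA in 1; Handover in 7; Package in 3; Audit in 1.

7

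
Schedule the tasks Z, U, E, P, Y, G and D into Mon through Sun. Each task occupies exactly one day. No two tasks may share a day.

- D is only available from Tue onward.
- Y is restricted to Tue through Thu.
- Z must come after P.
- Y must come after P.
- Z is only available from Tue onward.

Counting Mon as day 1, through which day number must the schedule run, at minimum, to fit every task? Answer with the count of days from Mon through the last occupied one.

The precedence chain requires at least 2 distinct days.
With at most 1 per day and 7 tasks, at least 7 days are needed.
7 works (last occupied day: Sun): for example U=Fri; G=Sun; Z=Wed; Y=Tue; D=Thu; E=Sat; P=Mon.

7 days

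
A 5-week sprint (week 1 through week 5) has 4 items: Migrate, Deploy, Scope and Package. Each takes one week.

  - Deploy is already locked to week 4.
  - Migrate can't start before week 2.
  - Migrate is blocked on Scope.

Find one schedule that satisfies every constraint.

Deploy=week 4, Migrate=week 2, Scope=week 1, Package=week 1

Checking: Scope(week 1) before Migrate(week 2); Deploy=week 4 in [week 4,week 4]; Migrate=week 2 in [week 2,week 5].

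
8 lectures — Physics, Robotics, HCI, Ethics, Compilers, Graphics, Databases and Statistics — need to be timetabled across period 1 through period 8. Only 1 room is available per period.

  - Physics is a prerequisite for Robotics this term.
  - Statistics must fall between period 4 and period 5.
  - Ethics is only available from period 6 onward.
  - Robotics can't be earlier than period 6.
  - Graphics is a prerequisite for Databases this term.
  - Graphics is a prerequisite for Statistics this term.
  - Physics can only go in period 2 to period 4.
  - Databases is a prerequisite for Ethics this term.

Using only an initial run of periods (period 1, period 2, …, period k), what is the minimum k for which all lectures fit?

The precedence chain requires at least 3 distinct periods.
With at most 1 per period and 8 lectures, at least 8 periods are needed.
Robotics can't be placed before period 6, so the schedule must run through at least period 6.
8 works (last occupied period: period 8): for example Compilers in period 8, Robotics in period 6, Graphics in period 1, HCI in period 5, Ethics in period 7, Physics in period 2, Statistics in period 4, Databases in period 3.

8 periods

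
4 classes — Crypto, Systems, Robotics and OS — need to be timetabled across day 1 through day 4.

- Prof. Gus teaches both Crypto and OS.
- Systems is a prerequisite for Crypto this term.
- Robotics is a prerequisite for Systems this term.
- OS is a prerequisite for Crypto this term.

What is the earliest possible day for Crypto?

day 3

Precedence pushes Crypto to at least day 3.
Crypto at day 3 is achievable: Systems -> day 2; OS -> day 1; Crypto -> day 3; Robotics -> day 1.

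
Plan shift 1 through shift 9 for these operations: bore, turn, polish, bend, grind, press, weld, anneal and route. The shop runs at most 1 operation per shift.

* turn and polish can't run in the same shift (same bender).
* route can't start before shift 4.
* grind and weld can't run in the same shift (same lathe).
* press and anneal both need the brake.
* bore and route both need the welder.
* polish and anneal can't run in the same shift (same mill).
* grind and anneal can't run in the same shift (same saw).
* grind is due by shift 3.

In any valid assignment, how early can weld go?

weld at shift 1 is achievable: press=shift 8, weld=shift 1, polish=shift 6, anneal=shift 9, grind=shift 2, turn=shift 5, bore=shift 3, bend=shift 7, route=shift 4.

shift 1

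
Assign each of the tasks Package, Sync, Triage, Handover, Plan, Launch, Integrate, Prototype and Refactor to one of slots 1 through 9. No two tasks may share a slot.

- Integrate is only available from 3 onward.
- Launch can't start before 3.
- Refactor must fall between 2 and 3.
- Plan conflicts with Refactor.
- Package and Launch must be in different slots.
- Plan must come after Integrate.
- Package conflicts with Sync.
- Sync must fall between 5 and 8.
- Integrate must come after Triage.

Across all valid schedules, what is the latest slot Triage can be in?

Downstream work caps Triage at 7.
Triage at 7 is achievable: Triage in 7; Integrate in 8; Handover in 4; Sync in 5; Refactor in 2; Launch in 3; Prototype in 6; Plan in 9; Package in 1.

7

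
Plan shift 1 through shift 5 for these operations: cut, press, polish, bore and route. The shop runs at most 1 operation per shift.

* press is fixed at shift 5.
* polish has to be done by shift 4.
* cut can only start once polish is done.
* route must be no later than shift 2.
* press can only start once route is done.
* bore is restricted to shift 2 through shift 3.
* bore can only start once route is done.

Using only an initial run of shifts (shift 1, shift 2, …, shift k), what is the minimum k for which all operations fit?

The precedence chain requires at least 2 distinct shifts.
With at most 1 per shift and 5 operations, at least 5 shifts are needed.
press can't be placed before shift 5, so the schedule must run through at least shift 5.
5 works (last occupied shift: shift 5): for example polish=shift 3; route=shift 1; cut=shift 4; press=shift 5; bore=shift 2.

5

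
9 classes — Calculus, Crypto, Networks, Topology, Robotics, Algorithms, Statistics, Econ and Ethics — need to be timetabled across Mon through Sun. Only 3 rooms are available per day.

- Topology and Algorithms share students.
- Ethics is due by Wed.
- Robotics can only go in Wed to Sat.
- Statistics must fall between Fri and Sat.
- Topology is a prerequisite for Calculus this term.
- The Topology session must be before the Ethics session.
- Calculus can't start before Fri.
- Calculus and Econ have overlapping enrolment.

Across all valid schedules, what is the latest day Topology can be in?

Tue

Downstream work caps Topology at Tue.
Topology at Tue is achievable: Econ -> Tue; Ethics -> Wed; Crypto -> Mon; Topology -> Tue; Algorithms -> Mon; Networks -> Mon; Calculus -> Fri; Robotics -> Wed; Statistics -> Fri.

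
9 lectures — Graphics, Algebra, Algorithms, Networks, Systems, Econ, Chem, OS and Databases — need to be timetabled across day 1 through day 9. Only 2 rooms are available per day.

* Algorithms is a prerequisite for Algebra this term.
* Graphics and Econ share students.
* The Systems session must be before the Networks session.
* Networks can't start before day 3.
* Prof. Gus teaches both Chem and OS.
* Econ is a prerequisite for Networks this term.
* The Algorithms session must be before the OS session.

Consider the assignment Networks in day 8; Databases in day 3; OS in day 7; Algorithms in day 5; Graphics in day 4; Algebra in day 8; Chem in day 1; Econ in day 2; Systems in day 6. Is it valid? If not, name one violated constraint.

Yes, all constraints hold

Econ is a prerequisite for Networks this term — holds.
Prof. Gus teaches both Chem and OS — holds.
Networks can't start before day 3 — holds.
Only 2 rooms are available per day — holds.
Graphics and Econ share students — holds.
The Systems session must be before the Networks session — holds.
Algorithms is a prerequisite for Algebra this term — holds.
The Algorithms session must be before the OS session — holds.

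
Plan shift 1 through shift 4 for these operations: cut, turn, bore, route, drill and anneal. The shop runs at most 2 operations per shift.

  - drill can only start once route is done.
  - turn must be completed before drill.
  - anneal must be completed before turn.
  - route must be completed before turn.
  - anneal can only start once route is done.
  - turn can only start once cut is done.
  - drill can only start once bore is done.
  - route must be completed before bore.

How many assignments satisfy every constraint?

3

Enumerating: bore=shift 2, drill=shift 4, route=shift 1, turn=shift 3, cut=shift 1, anneal=shift 2 | bore -> shift 3; cut -> shift 1; drill -> shift 4; turn -> shift 3; anneal -> shift 2; route -> shift 1 | anneal=shift 2, drill=shift 4, cut=shift 2, route=shift 1, bore=shift 3, turn=shift 3.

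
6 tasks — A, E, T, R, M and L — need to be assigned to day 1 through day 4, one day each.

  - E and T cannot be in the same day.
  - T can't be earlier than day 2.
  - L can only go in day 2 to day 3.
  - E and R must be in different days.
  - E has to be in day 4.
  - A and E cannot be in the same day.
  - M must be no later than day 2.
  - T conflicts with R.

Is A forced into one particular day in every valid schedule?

A can be day 1 (e.g. T=day 2, L=day 2, E=day 4, R=day 1, A=day 1, M=day 1) or day 2 (e.g. A=day 2; M=day 1; L=day 2; R=day 1; E=day 4; T=day 2).

No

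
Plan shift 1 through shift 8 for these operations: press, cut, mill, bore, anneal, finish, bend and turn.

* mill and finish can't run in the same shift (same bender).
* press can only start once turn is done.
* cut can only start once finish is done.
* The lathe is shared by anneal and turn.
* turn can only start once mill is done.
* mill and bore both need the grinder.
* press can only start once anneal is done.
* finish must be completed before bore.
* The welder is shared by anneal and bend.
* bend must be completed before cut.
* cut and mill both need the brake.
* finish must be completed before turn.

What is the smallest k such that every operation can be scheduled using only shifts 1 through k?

The precedence chain requires at least 3 distinct shifts.
Could 3 shifts be enough, i.e. nothing placed later than shift 3? No: turn must come after finish (at shift 1 or later) → {shift 2, shift 3}; finish must come before turn (at shift 3 or earlier) → {shift 1, shift 2}; press must come after anneal (at shift 1 or later) → {shift 2, shift 3}; mill must come before turn (at shift 3 or earlier) → {shift 1, shift 2}; press must come after turn (at shift 2 or later) → {shift 3}; turn must come before press (at shift 3 or earlier) → {shift 2}; finish must come before turn (at shift 2 or earlier) → {shift 1}; mill must come before turn (at shift 2 or earlier) → {shift 1}; finish can't share with mill (shift 1) → nothing is left.
So 3 shifts is not enough.
4 works (last occupied shift: shift 4): for example finish in shift 1, turn in shift 3, mill in shift 2, bend in shift 2, anneal in shift 1, bore in shift 3, cut in shift 3, press in shift 4.

4 shifts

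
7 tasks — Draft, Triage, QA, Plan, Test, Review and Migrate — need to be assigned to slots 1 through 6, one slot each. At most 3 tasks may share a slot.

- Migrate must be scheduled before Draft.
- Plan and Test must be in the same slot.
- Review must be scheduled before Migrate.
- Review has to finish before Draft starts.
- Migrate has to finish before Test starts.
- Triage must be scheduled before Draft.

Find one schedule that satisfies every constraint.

Plan -> 3, QA -> 1, Test -> 3, Draft -> 3, Migrate -> 2, Triage -> 1, Review -> 1

Checking: Migrate(2) before Test(3); Triage(1) before Draft(3); Review(1) before Migrate(2); Review(1) before Draft(3); Migrate(2) before Draft(3); Plan = Test = 3; max 3 per slot (cap 3).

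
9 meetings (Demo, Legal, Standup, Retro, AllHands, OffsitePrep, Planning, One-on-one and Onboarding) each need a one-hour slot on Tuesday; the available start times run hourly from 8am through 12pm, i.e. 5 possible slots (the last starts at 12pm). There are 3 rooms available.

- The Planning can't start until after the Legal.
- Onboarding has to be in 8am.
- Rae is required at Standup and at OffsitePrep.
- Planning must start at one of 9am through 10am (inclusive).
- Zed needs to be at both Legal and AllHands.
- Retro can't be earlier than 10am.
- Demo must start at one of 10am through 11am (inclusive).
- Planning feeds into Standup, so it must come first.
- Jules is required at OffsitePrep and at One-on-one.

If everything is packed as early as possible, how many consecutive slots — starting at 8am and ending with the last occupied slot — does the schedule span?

3 slots

The precedence chain requires at least 3 distinct slots.
With at most 3 per slot and 9 meetings, at least 3 slots are needed.
3 works (last occupied slot: 10am): for example One-on-one in 9am, Planning in 9am, AllHands in 9am, Legal in 8am, Onboarding in 8am, Retro in 10am, OffsitePrep in 8am, Standup in 10am, Demo in 10am.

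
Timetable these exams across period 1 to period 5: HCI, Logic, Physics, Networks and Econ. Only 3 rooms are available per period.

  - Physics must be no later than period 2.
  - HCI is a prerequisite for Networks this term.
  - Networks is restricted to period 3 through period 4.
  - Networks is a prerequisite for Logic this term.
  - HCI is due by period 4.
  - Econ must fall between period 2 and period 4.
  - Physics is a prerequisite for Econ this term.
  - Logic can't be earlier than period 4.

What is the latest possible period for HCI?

period 3

HCI's own window allows nothing later than period 4; downstream work caps HCI at period 3.
HCI at period 3 is achievable: Econ=period 2; Physics=period 1; Logic=period 5; HCI=period 3; Networks=period 4.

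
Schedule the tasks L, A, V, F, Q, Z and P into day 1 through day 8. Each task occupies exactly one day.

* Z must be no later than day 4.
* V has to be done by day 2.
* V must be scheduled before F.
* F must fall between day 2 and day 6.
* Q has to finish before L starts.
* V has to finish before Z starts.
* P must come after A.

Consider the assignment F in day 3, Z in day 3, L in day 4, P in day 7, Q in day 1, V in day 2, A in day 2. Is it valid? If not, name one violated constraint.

Yes, all constraints hold

Q has to finish before L starts — holds.
P must come after A — holds.
V must be scheduled before F — holds.
Z must be no later than day 4 — holds.
F must fall between day 2 and day 6 — holds.
V has to be done by day 2 — holds.
V has to finish before Z starts — holds.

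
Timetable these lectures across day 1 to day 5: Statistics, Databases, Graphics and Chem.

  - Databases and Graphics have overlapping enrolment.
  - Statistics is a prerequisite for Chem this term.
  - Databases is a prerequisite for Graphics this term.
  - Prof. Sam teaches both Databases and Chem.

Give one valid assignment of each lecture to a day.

Databases -> day 1; Graphics -> day 2; Chem -> day 2; Statistics -> day 1

Checking: Databases(day 1) before Graphics(day 2); Statistics(day 1) before Chem(day 2); Databases(day 1) != Chem(day 2); Databases(day 1) != Graphics(day 2).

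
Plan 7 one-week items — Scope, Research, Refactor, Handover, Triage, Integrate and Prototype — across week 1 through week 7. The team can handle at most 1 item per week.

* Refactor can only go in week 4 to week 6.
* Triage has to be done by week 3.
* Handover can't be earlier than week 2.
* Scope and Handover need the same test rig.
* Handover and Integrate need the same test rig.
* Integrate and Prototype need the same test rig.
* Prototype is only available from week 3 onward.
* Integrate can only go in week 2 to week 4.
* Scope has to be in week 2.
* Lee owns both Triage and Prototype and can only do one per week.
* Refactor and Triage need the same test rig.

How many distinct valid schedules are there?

Splitting on Refactor: it can be week 4 (6), week 5 (14), week 6 (14). Listing each branch's schedules as (Scope, Research, Handover, Triage, Integrate, Prototype) by week number:
Refactor=week 4: (2,5,6,1,3,7) (2,5,7,1,3,6) (2,6,5,1,3,7) (2,6,7,1,3,5) (2,7,5,1,3,6) (2,7,6,1,3,5) — 6.
Refactor=week 5: (2,1,6,3,4,7) (2,1,7,3,4,6) (2,3,6,1,4,7) (2,3,7,1,4,6) (2,4,6,1,3,7) (2,4,7,1,3,6) (2,6,3,1,4,7) (2,6,4,1,3,7) (2,6,7,1,3,4) (2,6,7,1,4,3) (2,7,3,1,4,6) (2,7,4,1,3,6) (2,7,6,1,3,4) (2,7,6,1,4,3) — 14.
Refactor=week 6: (2,1,5,3,4,7) (2,1,7,3,4,5) (2,3,5,1,4,7) (2,3,7,1,4,5) (2,4,5,1,3,7) (2,4,7,1,3,5) (2,5,3,1,4,7) (2,5,4,1,3,7) (2,5,7,1,3,4) (2,5,7,1,4,3) (2,7,3,1,4,5) (2,7,4,1,3,5) (2,7,5,1,3,4) (2,7,5,1,4,3) — 14.
Summing: 6 + 14 + 14 = 34.

34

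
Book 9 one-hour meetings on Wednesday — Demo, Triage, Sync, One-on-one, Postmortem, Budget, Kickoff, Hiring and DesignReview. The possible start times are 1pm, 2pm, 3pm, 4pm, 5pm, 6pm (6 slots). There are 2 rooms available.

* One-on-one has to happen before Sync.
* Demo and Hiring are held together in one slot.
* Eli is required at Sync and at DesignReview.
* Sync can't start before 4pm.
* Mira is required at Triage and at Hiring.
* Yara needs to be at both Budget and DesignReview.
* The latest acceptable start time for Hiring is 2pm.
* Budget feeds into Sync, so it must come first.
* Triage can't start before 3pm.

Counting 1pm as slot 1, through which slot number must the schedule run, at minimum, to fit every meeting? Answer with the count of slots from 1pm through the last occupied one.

5

The precedence chain requires at least 2 distinct slots.
With at most 2 per slot and 9 meetings, at least 5 slots are needed.
Sync can't be placed before 4pm — that is slot 4 counting from 1pm — so the schedule must run through at least 4 slots.
5 works (last occupied slot: 5pm): for example Triage -> 3pm; Budget -> 2pm; Kickoff -> 4pm; Demo -> 1pm; One-on-one -> 2pm; DesignReview -> 5pm; Hiring -> 1pm; Sync -> 4pm; Postmortem -> 3pm.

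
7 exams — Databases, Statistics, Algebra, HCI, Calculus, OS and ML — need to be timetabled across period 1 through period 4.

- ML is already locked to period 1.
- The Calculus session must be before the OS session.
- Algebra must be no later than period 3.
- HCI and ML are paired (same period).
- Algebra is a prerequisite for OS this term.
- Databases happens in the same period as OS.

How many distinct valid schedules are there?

Splitting on Databases: it can be period 2 (4), period 3 (16), period 4 (36). Listing each branch's schedules as (Statistics, Algebra, HCI, Calculus, OS, ML) by period number:
Databases=period 2: (1,1,1,1,2,1) (2,1,1,1,2,1) (3,1,1,1,2,1) (4,1,1,1,2,1) — 4.
Databases=period 3: (1,1,1,1,3,1) (1,1,1,2,3,1) (1,2,1,1,3,1) (1,2,1,2,3,1) (2,1,1,1,3,1) (2,1,1,2,3,1) (2,2,1,1,3,1) (2,2,1,2,3,1) (3,1,1,1,3,1) (3,1,1,2,3,1) (3,2,1,1,3,1) (3,2,1,2,3,1) (4,1,1,1,3,1) (4,1,1,2,3,1) (4,2,1,1,3,1) (4,2,1,2,3,1) — 16.
Databases=period 4: (1,1,1,1,4,1) (1,1,1,2,4,1) (1,1,1,3,4,1) (1,2,1,1,4,1) (1,2,1,2,4,1) (1,2,1,3,4,1) (1,3,1,1,4,1) (1,3,1,2,4,1) (1,3,1,3,4,1) (2,1,1,1,4,1) (2,1,1,2,4,1) (2,1,1,3,4,1) (2,2,1,1,4,1) (2,2,1,2,4,1) (2,2,1,3,4,1) (2,3,1,1,4,1) (2,3,1,2,4,1) (2,3,1,3,4,1) (3,1,1,1,4,1) (3,1,1,2,4,1) (3,1,1,3,4,1) (3,2,1,1,4,1) (3,2,1,2,4,1) (3,2,1,3,4,1) (3,3,1,1,4,1) (3,3,1,2,4,1) (3,3,1,3,4,1) (4,1,1,1,4,1) (4,1,1,2,4,1) (4,1,1,3,4,1) (4,2,1,1,4,1) (4,2,1,2,4,1) (4,2,1,3,4,1) (4,3,1,1,4,1) (4,3,1,2,4,1) (4,3,1,3,4,1) — 36.
Summing: 4 + 16 + 36 = 56.

56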